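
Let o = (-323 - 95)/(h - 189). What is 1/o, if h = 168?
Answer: 21/418 ≈ 0.050239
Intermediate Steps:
o = 418/21 (o = (-323 - 95)/(168 - 189) = -418/(-21) = -418*(-1/21) = 418/21 ≈ 19.905)
1/o = 1/(418/21) = 21/418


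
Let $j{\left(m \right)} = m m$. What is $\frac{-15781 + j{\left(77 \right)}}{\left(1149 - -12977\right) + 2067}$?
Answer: $- \frac{9852}{16193} \approx -0.60841$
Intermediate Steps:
$j{\left(m \right)} = m^{2}$
$\frac{-15781 + j{\left(77 \right)}}{\left(1149 - -12977\right) + 2067} = \frac{-15781 + 77^{2}}{\left(1149 - -12977\right) + 2067} = \frac{-15781 + 5929}{\left(1149 + 12977\right) + 2067} = - \frac{9852}{14126 + 2067} = - \frac{9852}{16193}$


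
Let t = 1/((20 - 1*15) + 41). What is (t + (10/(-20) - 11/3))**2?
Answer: 81796/4761 ≈ 17.180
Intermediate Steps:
t = 1/46 (t = 1/((20 - 15) + 41) = 1/(5 + 41) = 1/46 ≈ 0.021739)
(t + (10/(-20) - 11/3))**2 = (1/46 + (10/(-20) - 11/3))**2 = (1/46 + (10*(-1/20) - 11*1/3))**2 = (1/46 + (-1/2 - 11/3))**2 = (1/46 - 25/6)**2 = (-286/69)**2 = 81796/4761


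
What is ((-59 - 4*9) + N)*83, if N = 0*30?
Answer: -7885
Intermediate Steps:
N = 0
((-59 - 4*9) + N)*83 = ((-59 - 4*9) + 0)*83 = ((-59 - 1*36) + 0)*83 = ((-59 - 36) + 0)*83 = (-95 + 0)*83 = -95*83 = -7885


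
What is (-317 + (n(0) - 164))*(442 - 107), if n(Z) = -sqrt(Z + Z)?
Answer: -161135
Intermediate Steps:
n(Z) = -sqrt(2)*sqrt(Z) (n(Z) = -sqrt(2*Z) = -sqrt(2)*sqrt(Z))
(-317 + (n(0) - 164))*(442 - 107) = (-317 + (-sqrt(2)*sqrt(0) - 164))*(442 - 107) = (-317 + (-1*sqrt(2)*0 - 164))*335 = (-317 + (0 - 164))*335 = (-317 - 164)*335 = -481*335 = -161135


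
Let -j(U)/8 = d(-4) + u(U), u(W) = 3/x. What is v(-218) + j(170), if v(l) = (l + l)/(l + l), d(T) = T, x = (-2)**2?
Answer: 27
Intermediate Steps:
x = 4
u(W) = 3/4
v(l) = 1 (v(l) = (2*l)/((2*l)) = (2*l)*(1/(2*l)) = 1)
j(U) = 26 (j(U) = -8*(-4 + 3/4) = -8*(-13/4) = 26)
v(-218) + j(170) = 1 + 26 = 27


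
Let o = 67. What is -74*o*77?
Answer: -381766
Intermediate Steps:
-74*o*77 = -74*67*77 = -4958*77 = -381766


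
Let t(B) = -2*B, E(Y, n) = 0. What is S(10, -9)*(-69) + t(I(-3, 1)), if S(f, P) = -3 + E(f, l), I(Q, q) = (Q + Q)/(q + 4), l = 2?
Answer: 1047/5 ≈ 209.40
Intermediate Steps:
I(Q, q) = 2*Q/(4 + q) (I(Q, q) = (2*Q)/(4 + q) = 2*Q/(4 + q))
S(f, P) = -3 (S(f, P) = -3 + 0 = -3)
S(10, -9)*(-69) + t(I(-3, 1)) = -3*(-69) - 4*(-3)/(4 + 1) = 207 - 4*(-3)/5 = 207 - 2*(-6/5) = 207 + 12/5 = 1047/5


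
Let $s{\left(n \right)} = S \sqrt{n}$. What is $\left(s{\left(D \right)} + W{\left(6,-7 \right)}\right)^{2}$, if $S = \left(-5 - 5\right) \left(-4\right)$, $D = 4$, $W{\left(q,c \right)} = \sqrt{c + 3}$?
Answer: $6396 + 320 i \approx 6396.0 + 320.0 i$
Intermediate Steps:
$W{\left(q,c \right)} = \sqrt{3 + c}$
$S = 40$ ($S = \left(-10\right) \left(-4\right) = 40$)
$s{\left(n \right)} = 40 \sqrt{n}$
$\left(s{\left(D \right)} + W{\left(6,-7 \right)}\right)^{2} = \left(40 \sqrt{4} + \sqrt{3 - 7}\right)^{2} = \left(40 \cdot 2 + \sqrt{-4}\right)^{2} = \left(80 + 2 i\right)^{2}$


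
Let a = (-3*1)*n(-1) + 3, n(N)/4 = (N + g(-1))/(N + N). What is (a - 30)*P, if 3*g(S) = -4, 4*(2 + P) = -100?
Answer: 1107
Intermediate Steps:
P = -27 (P = -2 + (¼)*(-100) = -2 - 25 = -27)
g(S) = -4/3 (g(S) = (⅓)*(-4) = -4/3)
n(N) = 2*(-4/3 + N)/N (n(N) = 4*((N - 4/3)/(N + N)) = 4*((-4/3 + N)/((2*N))) = 4*((-4/3 + N)*(1/(2*N))) = 4*((-4/3 + N)/(2*N)) = 2*(-4/3 + N)/N)
a = -11 (a = (-3*1)*(2 - 8/3/(-1)) + 3 = -3*(2 - 8/3*(-1)) + 3 = -3*(2 + 8/3) + 3 = -3*14/3 + 3 = -14 + 3 = -11)
(a - 30)*P = (-11 - 30)*(-27) = -41*(-27) = 1107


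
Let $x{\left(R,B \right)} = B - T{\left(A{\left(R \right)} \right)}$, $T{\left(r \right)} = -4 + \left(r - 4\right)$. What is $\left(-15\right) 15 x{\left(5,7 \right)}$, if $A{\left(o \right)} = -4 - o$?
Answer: $-5400$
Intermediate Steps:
$T{\left(r \right)} = -8 + r$ ($T{\left(r \right)} = -4 + \left(r - 4\right) = -4 + \left(-4 + r\right) = -8 + r$)
$x{\left(R,B \right)} = 12 + B + R$ ($x{\left(R,B \right)} = B - \left(-8 - \left(4 + R\right)\right) = B - \left(-12 - R\right) = B + \left(12 + R\right) = 12 + B + R$)
$\left(-15\right) 15 x{\left(5,7 \right)} = \left(-15\right) 15 \left(12 + 7 + 5\right) = \left(-225\right) 24 = -5400$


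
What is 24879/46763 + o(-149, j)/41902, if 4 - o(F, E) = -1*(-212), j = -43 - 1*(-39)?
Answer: 516376577/979731613 ≈ 0.52706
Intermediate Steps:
j = -4 (j = -43 + 39 = -4)
o(F, E) = -208 (o(F, E) = 4 - (-1)*(-212) = 4 - 1*212 = 4 - 212 = -208)
24879/46763 + o(-149, j)/41902 = 24879/46763 - 208/41902 = 24879*(1/46763) - 208*1/41902 = 24879/46763 - 104/20951 = 516376577/979731613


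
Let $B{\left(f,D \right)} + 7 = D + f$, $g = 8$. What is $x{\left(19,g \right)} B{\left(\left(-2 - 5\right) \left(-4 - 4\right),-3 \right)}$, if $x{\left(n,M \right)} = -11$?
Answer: $-506$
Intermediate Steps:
$B{\left(f,D \right)} = -7 + D + f$ ($B{\left(f,D \right)} = -7 + \left(D + f\right) = -7 + D + f$)
$x{\left(19,g \right)} B{\left(\left(-2 - 5\right) \left(-4 - 4\right),-3 \right)} = - 11 \left(-7 - 3 + \left(-2 - 5\right) \left(-4 - 4\right)\right) = - 11 \left(-7 - 3 - -56\right) = - 11 \left(-7 - 3 + 56\right) = \left(-11\right) 46 = -506$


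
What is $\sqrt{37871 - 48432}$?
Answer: $i \sqrt{10561} \approx 102.77 i$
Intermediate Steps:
$\sqrt{37871 - 48432} = \sqrt{-10561} = i \sqrt{10561}$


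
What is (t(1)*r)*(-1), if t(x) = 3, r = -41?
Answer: 123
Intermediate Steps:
(t(1)*r)*(-1) = (3*(-41))*(-1) = -123*(-1) = 123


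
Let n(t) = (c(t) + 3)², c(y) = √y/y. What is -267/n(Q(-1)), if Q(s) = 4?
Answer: -1068/49 ≈ -21.796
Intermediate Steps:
c(y) = y^(-½)
n(t) = (3 + t^(-½))² (n(t) = (t^(-½) + 3)² = (3 + t^(-½))²)
-267/n(Q(-1)) = -267*4/(1 + 3*√4)² = -267*4/(1 + 3*2)² = -267*4/(1 + 6)² = -267/((¼)*7²) = -267/((¼)*49) = -267/49/4 = -267*4/49 = -1068/49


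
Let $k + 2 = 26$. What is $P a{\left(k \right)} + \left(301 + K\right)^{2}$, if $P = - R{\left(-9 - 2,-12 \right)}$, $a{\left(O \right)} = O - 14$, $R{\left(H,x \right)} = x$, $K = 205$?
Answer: $256156$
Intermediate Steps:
$k = 24$ ($k = -2 + 26 = 24$)
$a{\left(O \right)} = -14 + O$ ($a{\left(O \right)} = O - 14 = -14 + O$)
$P = 12$ ($P = \left(-1\right) \left(-12\right) = 12$)
$P a{\left(k \right)} + \left(301 + K\right)^{2} = 12 \left(-14 + 24\right) + \left(301 + 205\right)^{2} = 12 \cdot 10 + 506^{2} = 120 + 256036 = 256156$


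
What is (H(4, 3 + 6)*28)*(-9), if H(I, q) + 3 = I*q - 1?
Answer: -8064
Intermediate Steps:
H(I, q) = -4 + I*q (H(I, q) = -3 + (I*q - 1) = -3 + (-1 + I*q) = -4 + I*q)
(H(4, 3 + 6)*28)*(-9) = ((-4 + 4*(3 + 6))*28)*(-9) = ((-4 + 4*9)*28)*(-9) = ((-4 + 36)*28)*(-9) = (32*28)*(-9) = 896*(-9) = -8064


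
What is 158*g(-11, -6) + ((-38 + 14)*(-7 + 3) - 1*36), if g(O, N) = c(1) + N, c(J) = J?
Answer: -730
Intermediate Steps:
g(O, N) = 1 + N
158*g(-11, -6) + ((-38 + 14)*(-7 + 3) - 1*36) = 158*(1 - 6) + ((-38 + 14)*(-7 + 3) - 1*36) = 158*(-5) + (-24*(-4) - 36) = -790 + (96 - 36) = -790 + 60 = -730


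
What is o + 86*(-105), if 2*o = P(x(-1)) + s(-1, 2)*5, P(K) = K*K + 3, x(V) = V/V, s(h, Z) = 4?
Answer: -9018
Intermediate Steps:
x(V) = 1
P(K) = 3 + K² (P(K) = K² + 3 = 3 + K²)
o = 12 (o = ((3 + 1²) + 4*5)/2 = ((3 + 1) + 20)/2 = (4 + 20)/2 = (½)*24 = 12)
o + 86*(-105) = 12 + 86*(-105) = 12 - 9030 = -9018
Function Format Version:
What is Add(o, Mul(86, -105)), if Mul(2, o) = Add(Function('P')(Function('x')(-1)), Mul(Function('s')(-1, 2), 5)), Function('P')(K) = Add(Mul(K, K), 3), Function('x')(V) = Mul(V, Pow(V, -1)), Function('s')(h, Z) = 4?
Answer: -9018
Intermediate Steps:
Function('x')(V) = 1
Function('P')(K) = Add(3, Pow(K, 2)) (Function('P')(K) = Add(Pow(K, 2), 3) = Add(3, Pow(K, 2)))
o = 12 (o = Mul(Rational(1, 2), Add(Add(3, Pow(1, 2)), Mul(4, 5))) = Mul(Rational(1, 2), Add(Add(3, 1), 20)) = Mul(Rational(1, 2), Add(4, 20)) = Mul(Rational(1, 2), 24) = 12)
Add(o, Mul(86, -105)) = Add(12, Mul(86, -105)) = Add(12, -9030) = -9018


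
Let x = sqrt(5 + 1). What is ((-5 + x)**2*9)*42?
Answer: 11718 - 3780*sqrt(6) ≈ 2458.9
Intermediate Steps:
x = sqrt(6) ≈ 2.4495
((-5 + x)**2*9)*42 = ((-5 + sqrt(6))**2*9)*42 = (9*(-5 + sqrt(6))**2)*42 = 378*(-5 + sqrt(6))**2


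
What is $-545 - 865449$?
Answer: $-865994$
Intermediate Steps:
$-545 - 865449 = -865994$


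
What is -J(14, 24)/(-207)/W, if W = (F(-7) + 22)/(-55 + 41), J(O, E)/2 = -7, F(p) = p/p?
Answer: 196/4761 ≈ 0.041168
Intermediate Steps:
F(p) = 1
J(O, E) = -14 (J(O, E) = 2*(-7) = -14)
W = -23/14 (W = (1 + 22)/(-55 + 41) = 23/(-14) = 23*(-1/14) = -23/14 ≈ -1.6429)
-J(14, 24)/(-207)/W = -(-14/(-207))/(-23/14) = -(-14*(-1/207))*(-14)/23 = -14*(-14)/(207*23) = -1*(-196/4761) = 196/4761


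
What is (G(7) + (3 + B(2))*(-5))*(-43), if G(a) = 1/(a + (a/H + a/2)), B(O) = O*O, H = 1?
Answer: 52589/35 ≈ 1502.5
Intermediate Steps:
B(O) = O**2
G(a) = 2/(5*a) (G(a) = 1/(a + (a/1 + a/2)) = 1/(a + (a*1 + a*(1/2))) = 1/(a + (a + a/2)) = 1/(a + 3*a/2) = 1/(5*a/2) = 2/(5*a))
(G(7) + (3 + B(2))*(-5))*(-43) = ((2/5)/7 + (3 + 2**2)*(-5))*(-43) = ((2/5)*(1/7) + (3 + 4)*(-5))*(-43) = (2/35 + 7*(-5))*(-43) = (2/35 - 35)*(-43) = -1223/35*(-43) = 52589/35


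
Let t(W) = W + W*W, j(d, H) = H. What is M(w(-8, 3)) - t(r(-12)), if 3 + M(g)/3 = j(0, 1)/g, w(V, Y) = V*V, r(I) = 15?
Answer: -15933/64 ≈ -248.95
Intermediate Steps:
w(V, Y) = V²
t(W) = W + W²
M(g) = -9 + 3/g (M(g) = -9 + 3*(1/g) = -9 + 3/g)
M(w(-8, 3)) - t(r(-12)) = (-9 + 3/((-8)²)) - 15*(1 + 15) = (-9 + 3/64) - 15*16 = (-9 + 3*(1/64)) - 1*240 = (-9 + 3/64) - 240 = -573/64 - 240 = -15933/64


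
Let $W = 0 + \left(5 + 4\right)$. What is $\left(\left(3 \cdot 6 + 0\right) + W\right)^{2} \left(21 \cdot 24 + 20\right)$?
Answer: $381996$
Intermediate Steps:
$W = 9$ ($W = 0 + 9 = 9$)
$\left(\left(3 \cdot 6 + 0\right) + W\right)^{2} \left(21 \cdot 24 + 20\right) = \left(\left(3 \cdot 6 + 0\right) + 9\right)^{2} \left(21 \cdot 24 + 20\right) = \left(\left(18 + 0\right) + 9\right)^{2} \left(504 + 20\right) = \left(18 + 9\right)^{2} \cdot 524 = 27^{2} \cdot 524 = 729 \cdot 524 = 381996$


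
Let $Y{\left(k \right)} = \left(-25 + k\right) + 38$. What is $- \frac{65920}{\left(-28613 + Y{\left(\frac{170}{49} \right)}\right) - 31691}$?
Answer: $\frac{3230080}{2954089} \approx 1.0934$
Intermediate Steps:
$Y{\left(k \right)} = 13 + k$
$- \frac{65920}{\left(-28613 + Y{\left(\frac{170}{49} \right)}\right) - 31691} = - \frac{65920}{\left(-28613 + \left(13 + \frac{170}{49}\right)\right) - 31691} = - \frac{65920}{\left(-28613 + \frac{807}{49}\right) - 31691} = - \frac{65920}{- \frac{1401230}{49} - 31691} = - \frac{65920}{- \frac{2954089}{49}} = \left(-65920\right) \left(- \frac{49}{2954089}\right) = \frac{3230080}{2954089}$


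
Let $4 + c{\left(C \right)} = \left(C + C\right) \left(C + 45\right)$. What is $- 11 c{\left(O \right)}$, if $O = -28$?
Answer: $10516$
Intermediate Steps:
$c{\left(C \right)} = -4 + 2 C \left(45 + C\right)$ ($c{\left(C \right)} = -4 + \left(C + C\right) \left(C + 45\right) = -4 + 2 C \left(45 + C\right)$)
$- 11 c{\left(O \right)} = - 11 \left(-4 + 2 \left(-28\right)^{2} + 90 \left(-28\right)\right) = - 11 \left(-4 + 2 \cdot 784 - 2520\right) = - 11 \left(-4 + 1568 - 2520\right) = \left(-11\right) \left(-956\right) = 10516$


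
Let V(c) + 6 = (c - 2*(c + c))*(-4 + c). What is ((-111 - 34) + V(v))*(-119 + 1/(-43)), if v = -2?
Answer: 957066/43 ≈ 22257.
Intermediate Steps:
V(c) = -6 - 3*c*(-4 + c) (V(c) = -6 + (c - 2*(c + c))*(-4 + c) = -6 + (c - 4*c)*(-4 + c) = -6 + (-3*c)*(-4 + c) = -6 - 3*c*(-4 + c))
((-111 - 34) + V(v))*(-119 + 1/(-43)) = ((-111 - 34) + (-6 - 3*(-2)**2 + 12*(-2)))*(-119 + 1/(-43)) = (-145 + (-6 - 3*4 - 24))*(-119 - 1/43) = (-145 + (-6 - 12 - 24))*(-5118/43) = (-145 - 42)*(-5118/43) = -187*(-5118/43) = 957066/43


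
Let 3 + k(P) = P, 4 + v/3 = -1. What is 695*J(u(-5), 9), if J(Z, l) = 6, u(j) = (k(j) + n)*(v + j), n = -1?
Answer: 4170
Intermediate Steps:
v = -15 (v = -12 + 3*(-1) = -12 - 3 = -15)
k(P) = -3 + P
u(j) = (-15 + j)*(-4 + j) (u(j) = ((-3 + j) - 1)*(-15 + j) = (-4 + j)*(-15 + j) = (-15 + j)*(-4 + j))
695*J(u(-5), 9) = 695*6 = 4170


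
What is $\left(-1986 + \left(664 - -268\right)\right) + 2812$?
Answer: $1758$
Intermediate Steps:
$\left(-1986 + \left(664 - -268\right)\right) + 2812 = \left(-1986 + \left(664 + 268\right)\right) + 2812 = \left(-1986 + 932\right) + 2812 = -1054 + 2812 = 1758$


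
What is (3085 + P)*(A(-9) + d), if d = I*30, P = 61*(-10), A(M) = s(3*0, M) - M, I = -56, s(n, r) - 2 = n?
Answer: -4130775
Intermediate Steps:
s(n, r) = 2 + n
A(M) = 2 - M (A(M) = (2 + 3*0) - M = (2 + 0) - M = 2 - M)
P = -610
d = -1680 (d = -56*30 = -1680)
(3085 + P)*(A(-9) + d) = (3085 - 610)*((2 - 1*(-9)) - 1680) = 2475*((2 + 9) - 1680) = 2475*(11 - 1680) = 2475*(-1669) = -4130775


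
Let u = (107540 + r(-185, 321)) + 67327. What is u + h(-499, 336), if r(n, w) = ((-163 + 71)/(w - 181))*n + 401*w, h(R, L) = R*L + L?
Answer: 954671/7 ≈ 1.3638e+5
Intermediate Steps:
h(R, L) = L + L*R (h(R, L) = L*R + L = L + L*R)
r(n, w) = 401*w - 92*n/(-181 + w) (r(n, w) = (-92/(-181 + w))*n + 401*w = -92*n/(-181 + w) + 401*w = 401*w - 92*n/(-181 + w))
u = 2125967/7 (u = (107540 + (-72581*321 - 92*(-185) + 401*321²)/(-181 + 321)) + 67327 = (107540 + (-23298501 + 17020 + 401*103041)/140) + 67327 = (107540 + (-23298501 + 17020 + 41319441)/140) + 67327 = (107540 + (1/140)*18037960) + 67327 = (107540 + 901898/7) + 67327 = 1654678/7 + 67327 = 2125967/7 ≈ 3.0371e+5)
u + h(-499, 336) = 2125967/7 + 336*(1 - 499) = 2125967/7 + 336*(-498) = 2125967/7 - 167328 = 954671/7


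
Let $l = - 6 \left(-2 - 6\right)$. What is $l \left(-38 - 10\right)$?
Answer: $-2304$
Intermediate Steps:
$l = 48$ ($l = \left(-6\right) \left(-8\right) = 48$)
$l \left(-38 - 10\right) = 48 \left(-38 - 10\right) = 48 \left(-48\right) = -2304$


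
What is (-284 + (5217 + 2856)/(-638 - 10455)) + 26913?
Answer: 295387424/11093 ≈ 26628.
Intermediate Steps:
(-284 + (5217 + 2856)/(-638 - 10455)) + 26913 = (-284 + 8073/(-11093)) + 26913 = (-284 + 8073*(-1/11093)) + 26913 = (-284 - 8073/11093) + 26913 = -3158485/11093 + 26913 = 295387424/11093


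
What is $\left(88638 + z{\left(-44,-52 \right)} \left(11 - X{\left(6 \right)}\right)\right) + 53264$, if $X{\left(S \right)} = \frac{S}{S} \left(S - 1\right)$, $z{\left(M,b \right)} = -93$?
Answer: $141344$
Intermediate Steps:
$X{\left(S \right)} = -1 + S$ ($X{\left(S \right)} = 1 \left(-1 + S\right) = -1 + S$)
$\left(88638 + z{\left(-44,-52 \right)} \left(11 - X{\left(6 \right)}\right)\right) + 53264 = \left(88638 - 93 \left(11 - \left(-1 + 6\right)\right)\right) + 53264 = \left(88638 - 93 \left(11 - 5\right)\right) + 53264 = \left(88638 - 558\right) + 53264 = 88080 + 53264 = 141344$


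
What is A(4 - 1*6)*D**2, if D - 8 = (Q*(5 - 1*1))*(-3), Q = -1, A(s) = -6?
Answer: -2400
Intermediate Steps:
D = 20 (D = 8 - (5 - 1*1)*(-3) = 8 - (5 - 1)*(-3) = 8 - 1*4*(-3) = 8 - 4*(-3) = 8 + 12 = 20)
A(4 - 1*6)*D**2 = -6*20**2 = -6*400 = -2400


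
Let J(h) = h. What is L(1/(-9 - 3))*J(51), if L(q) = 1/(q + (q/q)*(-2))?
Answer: -612/25 ≈ -24.480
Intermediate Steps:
L(q) = 1/(-2 + q) (L(q) = 1/(q + 1*(-2)) = 1/(q - 2) = 1/(-2 + q))
L(1/(-9 - 3))*J(51) = 51/(-2 + 1/(-9 - 3)) = 51/(-2 + 1/(-12)) = 51/(-2 - 1/12) = 51/(-25/12) = -12/25*51 = -612/25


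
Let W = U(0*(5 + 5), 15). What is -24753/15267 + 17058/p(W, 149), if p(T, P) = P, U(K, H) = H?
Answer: 85578763/758261 ≈ 112.86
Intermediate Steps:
W = 15
-24753/15267 + 17058/p(W, 149) = -24753/15267 + 17058/149 = -24753*1/15267 + 17058*(1/149) = -8251/5089 + 17058/149 = 85578763/758261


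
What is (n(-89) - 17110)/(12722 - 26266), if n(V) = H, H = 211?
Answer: 16899/13544 ≈ 1.2477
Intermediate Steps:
n(V) = 211
(n(-89) - 17110)/(12722 - 26266) = (211 - 17110)/(12722 - 26266) = -16899/(-13544) = -16899*(-1/13544) = 16899/13544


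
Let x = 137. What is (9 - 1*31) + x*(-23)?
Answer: -3173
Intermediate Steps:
(9 - 1*31) + x*(-23) = (9 - 1*31) + 137*(-23) = (9 - 31) - 3151 = -22 - 3151 = -3173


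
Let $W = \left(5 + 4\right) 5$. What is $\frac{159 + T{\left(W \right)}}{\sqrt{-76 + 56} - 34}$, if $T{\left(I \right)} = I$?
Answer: $- \frac{289}{49} - \frac{17 i \sqrt{5}}{49} \approx -5.898 - 0.77578 i$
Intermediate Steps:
$W = 45$ ($W = 9 \cdot 5 = 45$)
$\frac{159 + T{\left(W \right)}}{\sqrt{-76 + 56} - 34} = \frac{159 + 45}{\sqrt{-76 + 56} - 34} = \frac{1}{\sqrt{-20} - 34} \cdot 204 = \frac{1}{2 i \sqrt{5} - 34} \cdot 204 = \frac{1}{-34 + 2 i \sqrt{5}} \cdot 204 = \frac{204}{-34 + 2 i \sqrt{5}}$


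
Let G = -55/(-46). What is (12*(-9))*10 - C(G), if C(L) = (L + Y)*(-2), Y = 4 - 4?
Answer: -24785/23 ≈ -1077.6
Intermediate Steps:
Y = 0
G = 55/46 (G = -55*(-1/46) = 55/46 ≈ 1.1957)
C(L) = -2*L (C(L) = (L + 0)*(-2) = L*(-2) = -2*L)
(12*(-9))*10 - C(G) = (12*(-9))*10 - (-2)*55/46 = -108*10 - 1*(-55/23) = -1080 + 55/23 = -24785/23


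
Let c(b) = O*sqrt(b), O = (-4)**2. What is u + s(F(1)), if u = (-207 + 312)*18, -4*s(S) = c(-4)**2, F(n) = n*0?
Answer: 2146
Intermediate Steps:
O = 16
F(n) = 0
c(b) = 16*sqrt(b)
s(S) = 256 (s(S) = -(16*sqrt(-4))**2/4 = -(16*(2*I))**2/4 = -(32*I)**2/4 = -1/4*(-1024) = 256)
u = 1890 (u = 105*18 = 1890)
u + s(F(1)) = 1890 + 256 = 2146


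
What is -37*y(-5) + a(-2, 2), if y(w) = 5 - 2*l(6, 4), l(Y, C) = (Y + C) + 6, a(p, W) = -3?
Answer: 996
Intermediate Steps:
l(Y, C) = 6 + C + Y (l(Y, C) = (C + Y) + 6 = 6 + C + Y)
y(w) = -27 (y(w) = 5 - 2*(6 + 4 + 6) = 5 - 2*16 = 5 - 32 = -27)
-37*y(-5) + a(-2, 2) = -37*(-27) - 3 = 999 - 3 = 996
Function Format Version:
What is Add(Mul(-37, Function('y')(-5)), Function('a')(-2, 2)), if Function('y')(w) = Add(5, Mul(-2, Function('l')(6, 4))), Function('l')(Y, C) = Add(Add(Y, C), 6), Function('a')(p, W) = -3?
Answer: 996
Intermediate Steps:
Function('l')(Y, C) = Add(6, C, Y) (Function('l')(Y, C) = Add(Add(C, Y), 6) = Add(6, C, Y))
Function('y')(w) = -27 (Function('y')(w) = Add(5, Mul(-2, Add(6, 4, 6))) = Add(5, Mul(-2, 16)) = Add(5, -32) = -27)
Add(Mul(-37, Function('y')(-5)), Function('a')(-2, 2)) = Add(Mul(-37, -27), -3) = Add(999, -3) = 996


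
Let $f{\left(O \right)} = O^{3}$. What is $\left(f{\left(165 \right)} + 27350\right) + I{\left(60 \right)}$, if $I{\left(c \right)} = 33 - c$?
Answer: $4519448$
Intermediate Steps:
$\left(f{\left(165 \right)} + 27350\right) + I{\left(60 \right)} = \left(165^{3} + 27350\right) + \left(33 - 60\right) = \left(4492125 + 27350\right) + \left(33 - 60\right) = 4519475 - 27 = 4519448$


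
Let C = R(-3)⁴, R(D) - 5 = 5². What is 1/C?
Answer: 1/810000 ≈ 1.2346e-6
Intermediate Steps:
R(D) = 30 (R(D) = 5 + 5² = 5 + 25 = 30)
C = 810000 (C = 30⁴ = 810000)
1/C = 1/810000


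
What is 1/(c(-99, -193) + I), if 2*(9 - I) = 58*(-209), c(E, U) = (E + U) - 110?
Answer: 1/5668 ≈ 0.00017643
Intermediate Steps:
c(E, U) = -110 + E + U
I = 6070 (I = 9 - 29*(-209) = 9 - ½*(-12122) = 9 + 6061 = 6070)
1/(c(-99, -193) + I) = 1/((-110 - 99 - 193) + 6070) = 1/(-402 + 6070) = 1/5668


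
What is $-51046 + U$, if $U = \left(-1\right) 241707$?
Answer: $-292753$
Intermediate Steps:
$U = -241707$
$-51046 + U = -51046 - 241707 = -292753$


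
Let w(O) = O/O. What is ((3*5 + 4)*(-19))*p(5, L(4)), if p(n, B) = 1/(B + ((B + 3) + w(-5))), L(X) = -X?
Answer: 361/4 ≈ 90.250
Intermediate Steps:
w(O) = 1
p(n, B) = 1/(4 + 2*B) (p(n, B) = 1/(B + ((B + 3) + 1)) = 1/(B + ((3 + B) + 1)) = 1/(B + (4 + B)) = 1/(4 + 2*B))
((3*5 + 4)*(-19))*p(5, L(4)) = ((3*5 + 4)*(-19))*(1/(2*(2 - 1*4))) = ((15 + 4)*(-19))*(1/(2*(2 - 4))) = (19*(-19))*((½)/(-2)) = -361*(-1)/(2*2) = -361*(-¼) = 361/4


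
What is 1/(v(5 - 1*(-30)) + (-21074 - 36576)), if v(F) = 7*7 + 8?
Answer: -1/57593 ≈ -1.7363e-5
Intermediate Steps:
v(F) = 57 (v(F) = 49 + 8 = 57)
1/(v(5 - 1*(-30)) + (-21074 - 36576)) = 1/(57 + (-21074 - 36576)) = 1/(57 - 57650) = 1/(-57593) = -1/57593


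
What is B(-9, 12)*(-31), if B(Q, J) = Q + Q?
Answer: 558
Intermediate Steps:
B(Q, J) = 2*Q
B(-9, 12)*(-31) = (2*(-9))*(-31) = -18*(-31) = 558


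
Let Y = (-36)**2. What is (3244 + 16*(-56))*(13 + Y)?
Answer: 3073532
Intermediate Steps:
Y = 1296
(3244 + 16*(-56))*(13 + Y) = (3244 + 16*(-56))*(13 + 1296) = (3244 - 896)*1309 = 2348*1309 = 3073532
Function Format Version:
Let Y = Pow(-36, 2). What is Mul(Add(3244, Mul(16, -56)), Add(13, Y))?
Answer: 3073532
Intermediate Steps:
Y = 1296
Mul(Add(3244, Mul(16, -56)), Add(13, Y)) = Mul(Add(3244, Mul(16, -56)), Add(13, 1296)) = Mul(Add(3244, -896), 1309) = Mul(2348, 1309) = 3073532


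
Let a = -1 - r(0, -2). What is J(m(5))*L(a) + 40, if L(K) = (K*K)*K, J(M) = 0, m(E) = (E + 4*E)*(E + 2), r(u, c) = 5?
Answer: 40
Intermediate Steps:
m(E) = 5*E*(2 + E) (m(E) = (5*E)*(2 + E) = 5*E*(2 + E))
a = -6 (a = -1 - 1*5 = -1 - 5 = -6)
L(K) = K³ (L(K) = K²*K = K³)
J(m(5))*L(a) + 40 = 0*(-6)³ + 40 = 0*(-216) + 40 = 0 + 40 = 40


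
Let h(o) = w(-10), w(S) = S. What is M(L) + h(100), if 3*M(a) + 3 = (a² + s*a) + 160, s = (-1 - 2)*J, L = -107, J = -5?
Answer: 9971/3 ≈ 3323.7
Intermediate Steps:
h(o) = -10
s = 15 (s = (-1 - 2)*(-5) = -3*(-5) = 15)
M(a) = 157/3 + 5*a + a²/3 (M(a) = -1 + ((a² + 15*a) + 160)/3 = -1 + (160 + a² + 15*a)/3 = -1 + (160/3 + 5*a + a²/3) = 157/3 + 5*a + a²/3)
M(L) + h(100) = (157/3 + 5*(-107) + (⅓)*(-107)²) - 10 = (157/3 - 535 + (⅓)*11449) - 10 = (157/3 - 535 + 11449/3) - 10 = 10001/3 - 10 = 9971/3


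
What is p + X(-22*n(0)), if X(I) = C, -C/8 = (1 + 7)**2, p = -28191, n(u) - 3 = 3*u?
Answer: -28703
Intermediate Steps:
n(u) = 3 + 3*u
C = -512 (C = -8*(1 + 7)**2 = -8*8**2 = -8*64 = -512)
X(I) = -512
p + X(-22*n(0)) = -28191 - 512 = -28703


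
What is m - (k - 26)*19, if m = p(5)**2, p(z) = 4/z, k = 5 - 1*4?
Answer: 11891/25 ≈ 475.64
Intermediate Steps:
k = 1 (k = 5 - 4 = 1)
m = 16/25 (m = (4/5)**2 = 16/25 ≈ 0.64000)
m - (k - 26)*19 = 16/25 - (1 - 26)*19 = 16/25 - (-25)*19 = 16/25 - 1*(-475) = 16/25 + 475 = 11891/25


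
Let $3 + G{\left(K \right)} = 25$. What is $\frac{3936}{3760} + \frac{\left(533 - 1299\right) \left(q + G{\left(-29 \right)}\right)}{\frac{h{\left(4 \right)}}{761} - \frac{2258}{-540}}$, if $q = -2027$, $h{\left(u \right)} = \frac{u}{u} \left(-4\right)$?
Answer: $\frac{74158453763394}{201650915} \approx 3.6776 \cdot 10^{5}$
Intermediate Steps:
$G{\left(K \right)} = 22$ ($G{\left(K \right)} = -3 + 25 = 22$)
$h{\left(u \right)} = -4$ ($h{\left(u \right)} = 1 \left(-4\right) = -4$)
$\frac{3936}{3760} + \frac{\left(533 - 1299\right) \left(q + G{\left(-29 \right)}\right)}{\frac{h{\left(4 \right)}}{761} - \frac{2258}{-540}} = \frac{3936}{3760} + \frac{\left(533 - 1299\right) \left(-2027 + 22\right)}{- \frac{4}{761} - \frac{2258}{-540}} = 3936 \cdot \frac{1}{3760} + \frac{\left(-766\right) \left(-2005\right)}{\left(-4\right) \frac{1}{761} - - \frac{1129}{270}} = \frac{246}{235} + \frac{1535830}{- \frac{4}{761} + \frac{1129}{270}} = \frac{246}{235} + \frac{1535830}{\frac{858089}{205470}} = \frac{246}{235} + 1535830 \cdot \frac{205470}{858089} = \frac{246}{235} + \frac{315566990100}{858089} = \frac{74158453763394}{201650915}$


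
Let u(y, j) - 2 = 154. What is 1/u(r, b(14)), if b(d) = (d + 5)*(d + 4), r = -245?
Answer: 1/156 ≈ 0.0064103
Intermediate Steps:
b(d) = (4 + d)*(5 + d) (b(d) = (5 + d)*(4 + d) = (4 + d)*(5 + d))
u(y, j) = 156 (u(y, j) = 2 + 154 = 156)
1/u(r, b(14)) = 1/156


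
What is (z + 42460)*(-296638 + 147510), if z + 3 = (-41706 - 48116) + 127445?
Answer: -11942170240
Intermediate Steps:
z = 37620 (z = -3 + ((-41706 - 48116) + 127445) = -3 + (-89822 + 127445) = -3 + 37623 = 37620)
(z + 42460)*(-296638 + 147510) = (37620 + 42460)*(-296638 + 147510) = 80080*(-149128) = -11942170240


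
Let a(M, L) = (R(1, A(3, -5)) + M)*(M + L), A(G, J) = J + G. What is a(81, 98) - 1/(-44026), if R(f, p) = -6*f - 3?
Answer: 567407089/44026 ≈ 12888.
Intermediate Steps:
A(G, J) = G + J
R(f, p) = -3 - 6*f
a(M, L) = (-9 + M)*(L + M) (a(M, L) = ((-3 - 6*1) + M)*(M + L) = ((-3 - 6) + M)*(L + M) = (-9 + M)*(L + M))
a(81, 98) - 1/(-44026) = (81**2 - 9*98 - 9*81 + 98*81) - 1/(-44026) = (6561 - 882 - 729 + 7938) - 1*(-1/44026) = 12888 + 1/44026 = 567407089/44026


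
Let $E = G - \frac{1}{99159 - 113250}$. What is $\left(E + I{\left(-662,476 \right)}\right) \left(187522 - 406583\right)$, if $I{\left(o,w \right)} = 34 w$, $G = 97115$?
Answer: $- \frac{349730056258810}{14091} \approx -2.4819 \cdot 10^{10}$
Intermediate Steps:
$E = \frac{1368447466}{14091}$ ($E = 97115 - \frac{1}{99159 - 113250} = 97115 - \frac{1}{-14091} = 97115 - - \frac{1}{14091} = 97115 + \frac{1}{14091} = \frac{1368447466}{14091} \approx 97115.0$)
$\left(E + I{\left(-662,476 \right)}\right) \left(187522 - 406583\right) = \left(\frac{1368447466}{14091} + 34 \cdot 476\right) \left(187522 - 406583\right) = \left(\frac{1368447466}{14091} + 16184\right) \left(-219061\right) = \frac{1596496210}{14091} \left(-219061\right) = - \frac{349730056258810}{14091}$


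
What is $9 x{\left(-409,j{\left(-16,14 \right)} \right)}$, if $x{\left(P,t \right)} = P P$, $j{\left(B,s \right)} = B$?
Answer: $1505529$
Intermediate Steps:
$x{\left(P,t \right)} = P^{2}$
$9 x{\left(-409,j{\left(-16,14 \right)} \right)} = 9 \left(-409\right)^{2} = 9 \cdot 167281 = 1505529$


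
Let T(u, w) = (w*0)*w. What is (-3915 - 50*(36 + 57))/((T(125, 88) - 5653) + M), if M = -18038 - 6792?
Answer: 2855/10161 ≈ 0.28098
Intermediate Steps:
M = -24830
T(u, w) = 0 (T(u, w) = 0*w = 0)
(-3915 - 50*(36 + 57))/((T(125, 88) - 5653) + M) = (-3915 - 50*(36 + 57))/((0 - 5653) - 24830) = (-3915 - 50*93)/(-5653 - 24830) = (-3915 - 1*4650)/(-30483) = (-3915 - 4650)*(-1/30483) = -8565*(-1/30483) = 2855/10161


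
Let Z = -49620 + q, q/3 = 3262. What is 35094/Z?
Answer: -5849/6639 ≈ -0.88101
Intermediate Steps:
q = 9786 (q = 3*3262 = 9786)
Z = -39834 (Z = -49620 + 9786 = -39834)
35094/Z = 35094/(-39834) = 35094*(-1/39834) = -5849/6639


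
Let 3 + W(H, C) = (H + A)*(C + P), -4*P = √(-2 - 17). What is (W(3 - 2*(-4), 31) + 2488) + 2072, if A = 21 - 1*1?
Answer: 5518 - 31*I*√19/4 ≈ 5518.0 - 33.781*I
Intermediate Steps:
A = 20 (A = 21 - 1 = 20)
P = -I*√19/4 (P = -√(-2 - 17)/4 = -I*√19/4 ≈ -1.0897*I)
W(H, C) = -3 + (20 + H)*(C - I*√19/4) (W(H, C) = -3 + (H + 20)*(C - I*√19/4) = -3 + (20 + H)*(C - I*√19/4))
(W(3 - 2*(-4), 31) + 2488) + 2072 = ((-3 + 20*31 + 31*(3 - 2*(-4)) - 5*I*√19 - I*(3 - 2*(-4))*√19/4) + 2488) + 2072 = ((-3 + 620 + 31*(3 + 8) - 5*I*√19 - I*(3 + 8)*√19/4) + 2488) + 2072 = ((-3 + 620 + 31*11 - 5*I*√19 - ¼*I*11*√19) + 2488) + 2072 = ((-3 + 620 + 341 - 5*I*√19 - 11*I*√19/4) + 2488) + 2072 = ((958 - 31*I*√19/4) + 2488) + 2072 = (3446 - 31*I*√19/4) + 2072 = 5518 - 31*I*√19/4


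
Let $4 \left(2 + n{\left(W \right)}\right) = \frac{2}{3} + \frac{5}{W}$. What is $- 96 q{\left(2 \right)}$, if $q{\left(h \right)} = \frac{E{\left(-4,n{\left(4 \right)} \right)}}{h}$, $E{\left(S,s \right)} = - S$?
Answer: $-192$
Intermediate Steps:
$n{\left(W \right)} = - \frac{11}{6} + \frac{5}{4 W}$ ($n{\left(W \right)} = -2 + \frac{\frac{2}{3} + \frac{5}{W}}{4} = -2 + \left(\frac{1}{6} + \frac{5}{4 W}\right) = - \frac{11}{6} + \frac{5}{4 W}$)
$q{\left(h \right)} = \frac{4}{h}$ ($q{\left(h \right)} = \frac{\left(-1\right) \left(-4\right)}{h} = \frac{4}{h}$)
$- 96 q{\left(2 \right)} = - 96 \cdot \frac{4}{2} = - 96 \cdot 4 \cdot \frac{1}{2} = \left(-96\right) 2 = -192$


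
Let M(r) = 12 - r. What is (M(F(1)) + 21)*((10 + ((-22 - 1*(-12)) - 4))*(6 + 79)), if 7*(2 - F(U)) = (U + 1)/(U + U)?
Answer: -74120/7 ≈ -10589.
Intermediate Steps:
F(U) = 2 - (1 + U)/(14*U) (F(U) = 2 - (U + 1)/(7*(U + U)) = 2 - (1 + U)/(7*(2*U)) = 2 - (1 + U)*1/(2*U)/7 = 2 - (1 + U)/(14*U))
(M(F(1)) + 21)*((10 + ((-22 - 1*(-12)) - 4))*(6 + 79)) = ((12 - (-1 + 27*1)/(14*1)) + 21)*((10 + ((-22 - 1*(-12)) - 4))*(6 + 79)) = ((12 - (-1 + 27)/14) + 21)*((10 + ((-22 + 12) - 4))*85) = ((12 - 26/14) + 21)*((10 + (-10 - 4))*85) = ((12 - 1*13/7) + 21)*((10 - 14)*85) = ((12 - 13/7) + 21)*(-4*85) = (71/7 + 21)*(-340) = (218/7)*(-340) = -74120/7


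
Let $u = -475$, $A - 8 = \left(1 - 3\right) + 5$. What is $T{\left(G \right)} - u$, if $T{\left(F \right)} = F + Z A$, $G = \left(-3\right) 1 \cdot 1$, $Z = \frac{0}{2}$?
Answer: $472$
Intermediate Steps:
$Z = 0$ ($Z = 0 \cdot \frac{1}{2} = 0$)
$A = 11$ ($A = 8 + \left(\left(1 - 3\right) + 5\right) = 8 + \left(-2 + 5\right) = 8 + 3 = 11$)
$G = -3$ ($G = \left(-3\right) 1 = -3$)
$T{\left(F \right)} = F$ ($T{\left(F \right)} = F + 0 \cdot 11 = F + 0 = F$)
$T{\left(G \right)} - u = -3 - -475 = -3 + 475 = 472$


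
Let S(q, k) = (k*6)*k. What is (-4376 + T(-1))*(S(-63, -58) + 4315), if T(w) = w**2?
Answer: -107183125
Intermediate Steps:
S(q, k) = 6*k**2 (S(q, k) = (6*k)*k = 6*k**2)
(-4376 + T(-1))*(S(-63, -58) + 4315) = (-4376 + (-1)**2)*(6*(-58)**2 + 4315) = (-4376 + 1)*(6*3364 + 4315) = -4375*(20184 + 4315) = -4375*24499 = -107183125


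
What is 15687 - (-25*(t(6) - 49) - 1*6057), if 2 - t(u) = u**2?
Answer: 19669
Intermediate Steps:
t(u) = 2 - u**2
15687 - (-25*(t(6) - 49) - 1*6057) = 15687 - (-25*((2 - 1*6**2) - 49) - 1*6057) = 15687 - (-25*((2 - 1*36) - 49) - 6057) = 15687 - (-25*((2 - 36) - 49) - 6057) = 15687 - (-25*(-34 - 49) - 6057) = 15687 - (-25*(-83) - 6057) = 15687 - (2075 - 6057) = 15687 - 1*(-3982) = 15687 + 3982 = 19669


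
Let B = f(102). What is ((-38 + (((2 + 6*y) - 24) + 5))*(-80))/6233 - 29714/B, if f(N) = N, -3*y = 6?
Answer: -92330321/317883 ≈ -290.45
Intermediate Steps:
y = -2 (y = -1/3*6 = -2)
B = 102
((-38 + (((2 + 6*y) - 24) + 5))*(-80))/6233 - 29714/B = ((-38 + (((2 + 6*(-2)) - 24) + 5))*(-80))/6233 - 29714/102 = ((-38 + (((2 - 12) - 24) + 5))*(-80))*(1/6233) - 29714*1/102 = ((-38 + ((-10 - 24) + 5))*(-80))*(1/6233) - 14857/51 = ((-38 + (-34 + 5))*(-80))*(1/6233) - 14857/51 = ((-38 - 29)*(-80))*(1/6233) - 14857/51 = -67*(-80)*(1/6233) - 14857/51 = 5360*(1/6233) - 14857/51 = 5360/6233 - 14857/51 = -92330321/317883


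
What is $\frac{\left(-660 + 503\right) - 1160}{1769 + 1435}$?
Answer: $- \frac{439}{1068} \approx -0.41105$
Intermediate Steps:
$\frac{\left(-660 + 503\right) - 1160}{1769 + 1435} = \frac{-157 + \left(-2412 + 1252\right)}{3204} = \left(-157 - 1160\right) \frac{1}{3204} = \left(-1317\right) \frac{1}{3204} = - \frac{439}{1068}$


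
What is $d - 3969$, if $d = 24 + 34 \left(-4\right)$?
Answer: $-4081$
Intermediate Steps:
$d = -112$ ($d = 24 - 136 = -112$)
$d - 3969 = -112 - 3969 = -4081$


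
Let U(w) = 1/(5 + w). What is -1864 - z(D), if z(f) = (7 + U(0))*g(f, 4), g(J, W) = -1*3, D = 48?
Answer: -9212/5 ≈ -1842.4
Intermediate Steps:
g(J, W) = -3
z(f) = -108/5 (z(f) = (7 + 1/(5 + 0))*(-3) = (7 + 1/5)*(-3) = (7 + ⅕)*(-3) = (36/5)*(-3) = -108/5)
-1864 - z(D) = -1864 - 1*(-108/5) = -1864 + 108/5 = -9212/5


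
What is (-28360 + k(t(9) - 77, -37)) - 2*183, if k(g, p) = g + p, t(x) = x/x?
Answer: -28839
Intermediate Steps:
t(x) = 1
(-28360 + k(t(9) - 77, -37)) - 2*183 = (-28360 + ((1 - 77) - 37)) - 2*183 = (-28360 + (-76 - 37)) - 366 = (-28360 - 113) - 366 = -28473 - 366 = -28839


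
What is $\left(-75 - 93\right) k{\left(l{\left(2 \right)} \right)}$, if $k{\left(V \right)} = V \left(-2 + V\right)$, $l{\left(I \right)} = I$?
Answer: $0$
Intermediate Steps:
$\left(-75 - 93\right) k{\left(l{\left(2 \right)} \right)} = \left(-75 - 93\right) 2 \left(-2 + 2\right) = - 168 \cdot 2 \cdot 0 = \left(-168\right) 0 = 0$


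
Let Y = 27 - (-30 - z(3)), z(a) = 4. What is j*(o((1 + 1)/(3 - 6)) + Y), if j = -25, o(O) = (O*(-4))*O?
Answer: -13325/9 ≈ -1480.6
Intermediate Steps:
o(O) = -4*O**2 (o(O) = (-4*O)*O = -4*O**2)
Y = 61 (Y = 27 - (-30 - 1*4) = 27 - (-30 - 4) = 27 - 1*(-34) = 27 + 34 = 61)
j*(o((1 + 1)/(3 - 6)) + Y) = -25*(-4*(1 + 1)**2/(3 - 6)**2 + 61) = -25*(-4*(2/(-3))**2 + 61) = -25*(-4*(2*(-1/3))**2 + 61) = -25*(-4*(-2/3)**2 + 61) = -25*(-4*4/9 + 61) = -25*(-16/9 + 61) = -25*533/9 = -13325/9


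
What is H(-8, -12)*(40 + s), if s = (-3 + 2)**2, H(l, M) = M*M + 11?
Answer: 6355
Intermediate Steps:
H(l, M) = 11 + M**2 (H(l, M) = M**2 + 11 = 11 + M**2)
s = 1 (s = (-1)**2 = 1)
H(-8, -12)*(40 + s) = (11 + (-12)**2)*(40 + 1) = (11 + 144)*41 = 155*41 = 6355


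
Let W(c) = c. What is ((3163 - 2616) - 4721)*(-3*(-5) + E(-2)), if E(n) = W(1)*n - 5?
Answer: -33392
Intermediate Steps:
E(n) = -5 + n (E(n) = 1*n - 5 = n - 5 = -5 + n)
((3163 - 2616) - 4721)*(-3*(-5) + E(-2)) = ((3163 - 2616) - 4721)*(-3*(-5) + (-5 - 2)) = (547 - 4721)*(15 - 7) = -4174*8 = -33392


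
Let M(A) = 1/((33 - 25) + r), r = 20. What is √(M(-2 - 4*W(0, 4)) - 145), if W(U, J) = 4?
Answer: 3*I*√3157/14 ≈ 12.04*I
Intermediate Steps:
M(A) = 1/28 (M(A) = 1/((33 - 25) + 20) = 1/(8 + 20) = 1/28)
√(M(-2 - 4*W(0, 4)) - 145) = √(1/28 - 145) = √(-4059/28) = 3*I*√3157/14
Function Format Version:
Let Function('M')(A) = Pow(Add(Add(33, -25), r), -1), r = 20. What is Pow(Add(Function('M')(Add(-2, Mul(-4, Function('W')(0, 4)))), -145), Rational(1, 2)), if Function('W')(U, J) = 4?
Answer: Mul(Rational(3, 14), I, Pow(3157, Rational(1, 2))) ≈ Mul(12.040, I)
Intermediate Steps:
Function('M')(A) = Rational(1, 28) (Function('M')(A) = Pow(Add(Add(33, -25), 20), -1) = Pow(Add(8, 20), -1) = Pow(28, -1) = Rational(1, 28))
Pow(Add(Function('M')(Add(-2, Mul(-4, Function('W')(0, 4)))), -145), Rational(1, 2)) = Pow(Add(Rational(1, 28), -145), Rational(1, 2)) = Pow(Rational(-4059, 28), Rational(1, 2)) = Mul(Rational(3, 14), I, Pow(3157, Rational(1, 2)))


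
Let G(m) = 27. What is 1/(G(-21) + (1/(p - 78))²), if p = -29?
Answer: 11449/309124 ≈ 0.037037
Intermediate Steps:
1/(G(-21) + (1/(p - 78))²) = 1/(27 + (1/(-29 - 78))²) = 1/(27 + (1/(-107))²) = 1/(27 + (-1/107)²) = 1/(27 + 1/11449) = 1/(309124/11449) = 11449/309124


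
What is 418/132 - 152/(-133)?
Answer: 181/42 ≈ 4.3095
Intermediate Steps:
418/132 - 152/(-133) = 418*(1/132) - 152*(-1/133) = 19/6 + 8/7 = 181/42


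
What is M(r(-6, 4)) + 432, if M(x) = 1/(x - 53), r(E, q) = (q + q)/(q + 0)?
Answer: 22031/51 ≈ 431.98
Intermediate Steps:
r(E, q) = 2 (r(E, q) = (2*q)/q = 2)
M(x) = 1/(-53 + x)
M(r(-6, 4)) + 432 = 1/(-53 + 2) + 432 = 1/(-51) + 432 = -1/51 + 432 = 22031/51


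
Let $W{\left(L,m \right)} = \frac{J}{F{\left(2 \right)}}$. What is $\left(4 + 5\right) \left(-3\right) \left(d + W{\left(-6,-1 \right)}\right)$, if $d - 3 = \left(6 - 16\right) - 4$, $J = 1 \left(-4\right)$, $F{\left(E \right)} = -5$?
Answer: $\frac{1377}{5} \approx 275.4$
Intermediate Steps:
$J = -4$
$d = -11$ ($d = 3 + \left(\left(6 - 16\right) - 4\right) = 3 - 14 = -11$)
$W{\left(L,m \right)} = \frac{4}{5}$ ($W{\left(L,m \right)} = - \frac{4}{-5} = \left(-4\right) \left(- \frac{1}{5}\right) = \frac{4}{5}$)
$\left(4 + 5\right) \left(-3\right) \left(d + W{\left(-6,-1 \right)}\right) = \left(4 + 5\right) \left(-3\right) \left(-11 + \frac{4}{5}\right) = 9 \left(-3\right) \left(- \frac{51}{5}\right) = \left(-27\right) \left(- \frac{51}{5}\right) = \frac{1377}{5}$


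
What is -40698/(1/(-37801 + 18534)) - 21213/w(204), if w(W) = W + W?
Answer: 106641450705/136 ≈ 7.8413e+8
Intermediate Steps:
w(W) = 2*W
-40698/(1/(-37801 + 18534)) - 21213/w(204) = -40698/(1/(-37801 + 18534)) - 21213/(2*204) = -40698/(1/(-19267)) - 21213/408 = -40698/(-1/19267) - 21213*1/408 = -40698*(-19267) - 7071/136 = 784128366 - 7071/136 = 106641450705/136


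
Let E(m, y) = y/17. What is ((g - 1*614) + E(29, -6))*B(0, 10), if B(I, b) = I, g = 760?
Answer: 0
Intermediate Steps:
E(m, y) = y/17 (E(m, y) = y*(1/17) = y/17)
((g - 1*614) + E(29, -6))*B(0, 10) = ((760 - 1*614) + (1/17)*(-6))*0 = ((760 - 614) - 6/17)*0 = (146 - 6/17)*0 = (2476/17)*0 = 0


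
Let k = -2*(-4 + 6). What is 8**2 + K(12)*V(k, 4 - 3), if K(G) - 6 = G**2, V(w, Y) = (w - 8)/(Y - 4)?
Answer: 664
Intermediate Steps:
k = -4 (k = -2*2 = -4)
V(w, Y) = (-8 + w)/(-4 + Y)
K(G) = 6 + G**2
8**2 + K(12)*V(k, 4 - 3) = 8**2 + (6 + 12**2)*((-8 - 4)/(-4 + (4 - 3))) = 64 + (6 + 144)*(-12/(-4 + 1)) = 64 + 150*(-12/(-3)) = 64 + 150*(-1/3*(-12)) = 64 + 150*4 = 64 + 600 = 664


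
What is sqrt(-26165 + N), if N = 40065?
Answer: 10*sqrt(139) ≈ 117.90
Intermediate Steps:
sqrt(-26165 + N) = sqrt(-26165 + 40065) = sqrt(13900) = 10*sqrt(139)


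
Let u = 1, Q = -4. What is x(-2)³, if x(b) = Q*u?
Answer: -64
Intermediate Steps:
x(b) = -4 (x(b) = -4*1 = -4)
x(-2)³ = (-4)³ = -64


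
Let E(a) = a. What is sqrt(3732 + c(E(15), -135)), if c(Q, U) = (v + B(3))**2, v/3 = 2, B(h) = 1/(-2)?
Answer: sqrt(15049)/2 ≈ 61.337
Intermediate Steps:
B(h) = -1/2
v = 6 (v = 3*2 = 6)
c(Q, U) = 121/4 (c(Q, U) = (6 - 1/2)**2 = (11/2)**2 = 121/4)
sqrt(3732 + c(E(15), -135)) = sqrt(3732 + 121/4) = sqrt(15049/4) = sqrt(15049)/2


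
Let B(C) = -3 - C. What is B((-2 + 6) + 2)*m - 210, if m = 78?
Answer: -912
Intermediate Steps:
B((-2 + 6) + 2)*m - 210 = (-3 - ((-2 + 6) + 2))*78 - 210 = (-3 - (4 + 2))*78 - 210 = (-3 - 1*6)*78 - 210 = (-3 - 6)*78 - 210 = -9*78 - 210 = -702 - 210 = -912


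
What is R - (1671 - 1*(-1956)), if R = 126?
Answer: -3501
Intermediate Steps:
R - (1671 - 1*(-1956)) = 126 - (1671 - 1*(-1956)) = 126 - (1671 + 1956) = 126 - 1*3627 = 126 - 3627 = -3501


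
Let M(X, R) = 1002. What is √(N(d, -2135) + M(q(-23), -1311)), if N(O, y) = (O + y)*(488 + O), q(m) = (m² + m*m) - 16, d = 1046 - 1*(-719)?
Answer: 84*I*√118 ≈ 912.47*I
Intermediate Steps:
d = 1765 (d = 1046 + 719 = 1765)
q(m) = -16 + 2*m² (q(m) = (m² + m²) - 16 = 2*m² - 16 = -16 + 2*m²)
N(O, y) = (488 + O)*(O + y)
√(N(d, -2135) + M(q(-23), -1311)) = √((1765² + 488*1765 + 488*(-2135) + 1765*(-2135)) + 1002) = √((3115225 + 861320 - 1041880 - 3768275) + 1002) = √(-833610 + 1002) = √(-832608) = 84*I*√118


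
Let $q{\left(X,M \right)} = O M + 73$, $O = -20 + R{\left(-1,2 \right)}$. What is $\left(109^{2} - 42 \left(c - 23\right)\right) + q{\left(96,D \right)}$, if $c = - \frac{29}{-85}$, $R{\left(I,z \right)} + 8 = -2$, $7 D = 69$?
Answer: $\frac{7502924}{595} \approx 12610.0$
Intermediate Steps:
$D = \frac{69}{7}$ ($D = \frac{1}{7} \cdot 69 = \frac{69}{7} \approx 9.8571$)
$R{\left(I,z \right)} = -10$ ($R{\left(I,z \right)} = -8 - 2 = -10$)
$O = -30$ ($O = -20 - 10 = -30$)
$q{\left(X,M \right)} = 73 - 30 M$ ($q{\left(X,M \right)} = - 30 M + 73 = 73 - 30 M$)
$c = \frac{29}{85}$ ($c = \left(-29\right) \left(- \frac{1}{85}\right) = \frac{29}{85} \approx 0.34118$)
$\left(109^{2} - 42 \left(c - 23\right)\right) + q{\left(96,D \right)} = \left(109^{2} - 42 \left(\frac{29}{85} - 23\right)\right) + \left(73 - \frac{2070}{7}\right) = \left(11881 - - \frac{80892}{85}\right) + \left(73 - \frac{2070}{7}\right) = \left(11881 + \frac{80892}{85}\right) - \frac{1559}{7} = \frac{1090777}{85} - \frac{1559}{7} = \frac{7502924}{595}$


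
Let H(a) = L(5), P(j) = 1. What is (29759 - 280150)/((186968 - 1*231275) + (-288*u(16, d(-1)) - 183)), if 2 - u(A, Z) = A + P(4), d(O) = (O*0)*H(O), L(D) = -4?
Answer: 250391/40170 ≈ 6.2333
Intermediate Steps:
H(a) = -4
d(O) = 0 (d(O) = (O*0)*(-4) = 0*(-4) = 0)
u(A, Z) = 1 - A (u(A, Z) = 2 - (A + 1) = 2 - (1 + A) = 2 + (-1 - A) = 1 - A)
(29759 - 280150)/((186968 - 1*231275) + (-288*u(16, d(-1)) - 183)) = (29759 - 280150)/((186968 - 1*231275) + (-288*(1 - 1*16) - 183)) = -250391/((186968 - 231275) + (-288*(1 - 16) - 183)) = -250391/(-44307 + (-288*(-15) - 183)) = -250391/(-44307 + (4320 - 183)) = -250391/(-44307 + 4137) = -250391/(-40170) = -250391*(-1/40170) = 250391/40170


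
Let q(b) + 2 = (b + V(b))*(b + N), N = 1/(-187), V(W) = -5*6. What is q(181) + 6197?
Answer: 6269211/187 ≈ 33525.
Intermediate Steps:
V(W) = -30
N = -1/187 ≈ -0.0053476
q(b) = -2 + (-30 + b)*(-1/187 + b) (q(b) = -2 + (b - 30)*(b - 1/187) = -2 + (-30 + b)*(-1/187 + b))
q(181) + 6197 = (-344/187 + 181² - 5611/187*181) + 6197 = (-344/187 + 32761 - 1015591/187) + 6197 = 5110372/187 + 6197 = 6269211/187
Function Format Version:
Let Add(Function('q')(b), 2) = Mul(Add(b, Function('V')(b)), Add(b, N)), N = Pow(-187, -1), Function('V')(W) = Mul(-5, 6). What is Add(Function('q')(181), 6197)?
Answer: Rational(6269211, 187) ≈ 33525.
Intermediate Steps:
Function('V')(W) = -30
N = Rational(-1, 187) ≈ -0.0053476
Function('q')(b) = Add(-2, Mul(Add(-30, b), Add(Rational(-1, 187), b))) (Function('q')(b) = Add(-2, Mul(Add(b, -30), Add(b, Rational(-1, 187)))) = Add(-2, Mul(Add(-30, b), Add(Rational(-1, 187), b))))
Add(Function('q')(181), 6197) = Add(Add(Rational(-344, 187), Pow(181, 2), Mul(Rational(-5611, 187), 181)), 6197) = Add(Add(Rational(-344, 187), 32761, Rational(-1015591, 187)), 6197) = Add(Rational(5110372, 187), 6197) = Rational(6269211, 187)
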